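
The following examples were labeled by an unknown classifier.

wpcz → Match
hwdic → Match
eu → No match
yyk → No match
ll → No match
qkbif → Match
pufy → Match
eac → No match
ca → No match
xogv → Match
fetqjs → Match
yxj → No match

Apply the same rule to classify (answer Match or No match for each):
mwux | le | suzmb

A rule that fits every label: length ≥ 4 — true of each 'Match' example, false of each 'No match' one.
mwux: length 4, qualifies → Match.
le: length 2, does not satisfy this → No match.
suzmb: length 5, qualifies → Match.

Match, No match, Match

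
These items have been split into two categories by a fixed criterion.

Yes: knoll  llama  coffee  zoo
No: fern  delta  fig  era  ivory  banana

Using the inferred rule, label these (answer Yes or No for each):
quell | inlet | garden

The simplest hypothesis consistent with all the labels is: has a double letter.
quell: Yes ('ll' doubled).
inlet: No (no doubled letter).
garden: No (no doubled letter).

Yes, No, No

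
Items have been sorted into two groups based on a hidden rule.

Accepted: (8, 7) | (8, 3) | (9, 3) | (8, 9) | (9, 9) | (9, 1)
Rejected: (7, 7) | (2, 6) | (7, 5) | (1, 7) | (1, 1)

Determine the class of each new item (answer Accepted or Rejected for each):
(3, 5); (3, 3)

'Accepted' ⟺ first ≥ 8.

Rejected, Rejected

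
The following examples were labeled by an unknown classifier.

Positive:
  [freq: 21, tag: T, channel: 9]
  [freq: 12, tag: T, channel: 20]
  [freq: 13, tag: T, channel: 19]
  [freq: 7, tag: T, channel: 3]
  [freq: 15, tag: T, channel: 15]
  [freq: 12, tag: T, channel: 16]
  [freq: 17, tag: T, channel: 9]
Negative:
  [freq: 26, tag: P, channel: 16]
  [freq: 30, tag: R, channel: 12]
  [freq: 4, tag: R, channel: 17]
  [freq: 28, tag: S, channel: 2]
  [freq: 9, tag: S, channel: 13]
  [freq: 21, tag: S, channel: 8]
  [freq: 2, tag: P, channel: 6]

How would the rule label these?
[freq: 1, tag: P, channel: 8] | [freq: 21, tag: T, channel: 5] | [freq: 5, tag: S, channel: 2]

Negative, Positive, Negative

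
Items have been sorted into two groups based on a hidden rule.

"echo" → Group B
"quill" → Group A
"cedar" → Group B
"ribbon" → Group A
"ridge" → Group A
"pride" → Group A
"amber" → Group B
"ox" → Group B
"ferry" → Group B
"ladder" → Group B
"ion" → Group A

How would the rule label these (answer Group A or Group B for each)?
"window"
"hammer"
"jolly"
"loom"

'Group A' ⟺ contains 'i'.

Group A, Group B, Group B, Group B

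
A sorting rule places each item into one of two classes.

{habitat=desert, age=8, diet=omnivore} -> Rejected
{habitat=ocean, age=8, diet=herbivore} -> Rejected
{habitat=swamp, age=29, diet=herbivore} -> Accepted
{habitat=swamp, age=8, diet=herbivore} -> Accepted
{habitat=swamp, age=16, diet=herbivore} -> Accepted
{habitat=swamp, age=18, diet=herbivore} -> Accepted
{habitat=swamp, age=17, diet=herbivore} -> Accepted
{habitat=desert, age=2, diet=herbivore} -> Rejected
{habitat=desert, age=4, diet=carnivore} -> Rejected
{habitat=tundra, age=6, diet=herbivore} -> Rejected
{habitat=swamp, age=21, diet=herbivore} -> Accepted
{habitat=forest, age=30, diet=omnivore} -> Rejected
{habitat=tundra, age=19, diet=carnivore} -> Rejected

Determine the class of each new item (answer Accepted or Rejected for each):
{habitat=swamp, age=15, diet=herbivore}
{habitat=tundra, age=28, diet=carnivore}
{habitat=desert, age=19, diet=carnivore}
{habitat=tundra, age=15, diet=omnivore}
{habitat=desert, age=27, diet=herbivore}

The pattern is that an item is 'Accepted' exactly when: habitat is swamp.
{habitat=swamp, age=15, diet=herbivore}: Accepted (habitat is swamp). {habitat=tundra, age=28, diet=carnivore}: Rejected (habitat is tundra). {habitat=desert, age=19, diet=carnivore}: Rejected (habitat is desert). {habitat=tundra, age=15, diet=omnivore}: Rejected (habitat is tundra). {habitat=desert, age=27, diet=herbivore}: Rejected (habitat is desert).

Accepted, Rejected, Rejected, Rejected, Rejected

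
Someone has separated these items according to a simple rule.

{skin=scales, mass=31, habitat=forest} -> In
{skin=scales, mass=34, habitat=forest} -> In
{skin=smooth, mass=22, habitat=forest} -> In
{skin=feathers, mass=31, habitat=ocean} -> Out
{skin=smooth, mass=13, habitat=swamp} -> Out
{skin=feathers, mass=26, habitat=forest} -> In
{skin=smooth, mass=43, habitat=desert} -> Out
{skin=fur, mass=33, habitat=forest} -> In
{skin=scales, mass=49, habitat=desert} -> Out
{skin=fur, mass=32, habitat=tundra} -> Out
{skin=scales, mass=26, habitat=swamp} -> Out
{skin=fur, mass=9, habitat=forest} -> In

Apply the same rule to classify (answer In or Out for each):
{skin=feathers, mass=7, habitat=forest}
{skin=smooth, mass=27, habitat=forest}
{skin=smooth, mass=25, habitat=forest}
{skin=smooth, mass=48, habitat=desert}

In, In, In, Out

The common property of the 'In' items is: habitat is forest. No 'Out' item has it.
{skin=feathers, mass=7, habitat=forest}: habitat is forest, meets the rule → In.
{skin=smooth, mass=27, habitat=forest}: habitat is forest, meets the rule → In.
{skin=smooth, mass=25, habitat=forest}: habitat is forest, meets the rule → In.
{skin=smooth, mass=48, habitat=desert}: habitat is desert, lacks this property → Out.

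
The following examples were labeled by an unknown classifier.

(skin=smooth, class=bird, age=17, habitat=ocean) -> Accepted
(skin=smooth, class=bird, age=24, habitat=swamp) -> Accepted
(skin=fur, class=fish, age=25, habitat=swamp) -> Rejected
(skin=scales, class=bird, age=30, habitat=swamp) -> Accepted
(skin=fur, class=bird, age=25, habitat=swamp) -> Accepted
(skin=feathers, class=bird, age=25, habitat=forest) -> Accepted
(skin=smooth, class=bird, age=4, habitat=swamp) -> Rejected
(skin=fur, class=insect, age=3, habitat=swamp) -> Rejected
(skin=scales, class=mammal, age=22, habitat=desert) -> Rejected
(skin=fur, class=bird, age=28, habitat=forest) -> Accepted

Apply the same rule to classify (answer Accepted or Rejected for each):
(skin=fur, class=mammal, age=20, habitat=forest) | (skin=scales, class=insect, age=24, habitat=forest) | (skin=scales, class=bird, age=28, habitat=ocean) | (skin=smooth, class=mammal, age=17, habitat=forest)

Rejected, Rejected, Accepted, Rejected

One predicate separates the groups cleanly: class is bird AND age ≥ 17.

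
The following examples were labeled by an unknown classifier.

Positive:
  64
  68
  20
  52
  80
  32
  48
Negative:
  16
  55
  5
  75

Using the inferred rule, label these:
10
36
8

The simplest hypothesis consistent with all the labels is: even AND at least 20.
10 → 10 is even, 10 < 20 → Negative.
36 → 36 is even, 36 ≥ 20 → Positive.
8 → 8 is even, 8 < 20 → Negative.

Negative, Positive, Negative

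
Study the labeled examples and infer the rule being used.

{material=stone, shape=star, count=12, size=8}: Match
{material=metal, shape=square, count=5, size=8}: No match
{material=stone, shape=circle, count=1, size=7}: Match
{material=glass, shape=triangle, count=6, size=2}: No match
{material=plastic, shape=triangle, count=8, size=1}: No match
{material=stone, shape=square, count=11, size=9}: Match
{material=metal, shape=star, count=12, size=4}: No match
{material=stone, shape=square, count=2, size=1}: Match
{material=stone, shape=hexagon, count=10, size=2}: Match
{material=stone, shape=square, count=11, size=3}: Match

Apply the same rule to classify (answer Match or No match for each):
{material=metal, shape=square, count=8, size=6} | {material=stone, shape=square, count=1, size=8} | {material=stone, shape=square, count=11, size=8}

No match, Match, Match

Checking candidate rules against both groups, what survives is: material is stone.
{material=metal, shape=square, count=8, size=6}: material is metal, doesn't qualify → No match.
{material=stone, shape=square, count=1, size=8}: material is stone, fits → Match.
{material=stone, shape=square, count=11, size=8}: material is stone, fits → Match.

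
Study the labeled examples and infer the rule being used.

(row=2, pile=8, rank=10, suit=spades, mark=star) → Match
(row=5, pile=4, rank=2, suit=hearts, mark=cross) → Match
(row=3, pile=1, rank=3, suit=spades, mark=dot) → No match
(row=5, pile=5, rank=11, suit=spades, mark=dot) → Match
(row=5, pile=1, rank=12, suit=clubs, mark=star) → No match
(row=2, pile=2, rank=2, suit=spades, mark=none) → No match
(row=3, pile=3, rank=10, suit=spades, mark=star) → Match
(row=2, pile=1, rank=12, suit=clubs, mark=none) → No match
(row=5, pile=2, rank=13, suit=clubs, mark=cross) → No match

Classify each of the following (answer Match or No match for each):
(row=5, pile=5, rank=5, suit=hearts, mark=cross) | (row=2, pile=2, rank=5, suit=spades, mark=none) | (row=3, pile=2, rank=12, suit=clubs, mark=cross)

Match, No match, No match

Every 'Match' example satisfies: pile ≥ 3. None of the 'No match' examples do.
Match: (row=5, pile=5, rank=5, suit=hearts, mark=cross), since pile = 5. No match: (row=2, pile=2, rank=5, suit=spades, mark=none), since pile = 2. No match: (row=3, pile=2, rank=12, suit=clubs, mark=cross), since pile = 2.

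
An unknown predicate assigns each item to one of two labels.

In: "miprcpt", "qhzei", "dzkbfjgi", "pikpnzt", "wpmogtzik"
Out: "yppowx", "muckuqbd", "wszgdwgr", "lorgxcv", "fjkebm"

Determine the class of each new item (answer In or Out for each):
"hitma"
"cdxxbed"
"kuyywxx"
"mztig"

Comparing the two groups points to one rule — contains 'i'.
In: "hitma", since has 'i'.
Out: "cdxxbed", since no 'i'.
Out: "kuyywxx", since no 'i'.
In: "mztig", since has 'i'.

In, Out, Out, In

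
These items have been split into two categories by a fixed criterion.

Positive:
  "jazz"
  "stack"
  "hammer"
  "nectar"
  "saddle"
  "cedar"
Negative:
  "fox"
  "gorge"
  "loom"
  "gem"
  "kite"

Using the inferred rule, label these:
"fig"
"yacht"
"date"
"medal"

Negative, Positive, Positive, Positive

'Positive' ⟺ contains 'a'.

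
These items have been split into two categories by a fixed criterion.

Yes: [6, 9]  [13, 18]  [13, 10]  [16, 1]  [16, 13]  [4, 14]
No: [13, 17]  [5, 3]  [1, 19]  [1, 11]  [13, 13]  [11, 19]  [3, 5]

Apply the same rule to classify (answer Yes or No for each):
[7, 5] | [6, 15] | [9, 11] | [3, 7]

No, Yes, No, No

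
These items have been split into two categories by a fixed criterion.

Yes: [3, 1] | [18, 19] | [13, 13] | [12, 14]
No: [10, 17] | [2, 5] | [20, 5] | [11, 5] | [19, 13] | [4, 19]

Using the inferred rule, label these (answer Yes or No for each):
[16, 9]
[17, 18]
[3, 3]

The classifier is using: |first − second| ≤ 2.
[16, 9]: |16−9| = 7 — doesn't match, so No. [17, 18]: |17−18| = 1 — has this property, so Yes. [3, 3]: |3−3| = 0 — has this property, so Yes.

No, Yes, Yes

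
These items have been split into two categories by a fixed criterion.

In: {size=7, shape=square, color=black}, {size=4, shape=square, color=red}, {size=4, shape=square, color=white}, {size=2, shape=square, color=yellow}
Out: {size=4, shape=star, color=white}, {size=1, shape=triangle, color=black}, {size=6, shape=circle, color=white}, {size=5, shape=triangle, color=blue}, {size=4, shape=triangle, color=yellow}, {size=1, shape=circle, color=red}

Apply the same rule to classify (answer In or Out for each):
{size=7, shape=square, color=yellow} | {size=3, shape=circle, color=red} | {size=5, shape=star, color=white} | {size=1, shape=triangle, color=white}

All 'In' examples share one property — shape is square — and every 'Out' example lacks it.

In, Out, Out, Out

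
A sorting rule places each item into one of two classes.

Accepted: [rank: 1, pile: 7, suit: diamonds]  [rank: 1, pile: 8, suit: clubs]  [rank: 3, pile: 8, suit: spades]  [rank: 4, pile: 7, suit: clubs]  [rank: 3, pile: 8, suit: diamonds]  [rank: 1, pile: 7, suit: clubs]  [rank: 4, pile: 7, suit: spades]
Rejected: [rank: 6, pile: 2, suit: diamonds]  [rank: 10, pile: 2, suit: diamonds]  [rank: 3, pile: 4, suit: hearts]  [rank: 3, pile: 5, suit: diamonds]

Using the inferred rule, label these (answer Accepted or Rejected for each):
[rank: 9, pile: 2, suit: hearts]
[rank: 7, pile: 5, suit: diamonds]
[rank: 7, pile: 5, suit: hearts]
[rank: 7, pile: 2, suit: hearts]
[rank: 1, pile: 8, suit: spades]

The distinguishing property — pile ≥ 7 — holds for all the 'Accepted' cases and none of the 'Rejected' cases.
[rank: 9, pile: 2, suit: hearts] → pile = 2 → Rejected. [rank: 7, pile: 5, suit: diamonds] → pile = 5 → Rejected. [rank: 7, pile: 5, suit: hearts] → pile = 5 → Rejected. [rank: 7, pile: 2, suit: hearts] → pile = 2 → Rejected. [rank: 1, pile: 8, suit: spades] → pile = 8 → Accepted.

Rejected, Rejected, Rejected, Rejected, Accepted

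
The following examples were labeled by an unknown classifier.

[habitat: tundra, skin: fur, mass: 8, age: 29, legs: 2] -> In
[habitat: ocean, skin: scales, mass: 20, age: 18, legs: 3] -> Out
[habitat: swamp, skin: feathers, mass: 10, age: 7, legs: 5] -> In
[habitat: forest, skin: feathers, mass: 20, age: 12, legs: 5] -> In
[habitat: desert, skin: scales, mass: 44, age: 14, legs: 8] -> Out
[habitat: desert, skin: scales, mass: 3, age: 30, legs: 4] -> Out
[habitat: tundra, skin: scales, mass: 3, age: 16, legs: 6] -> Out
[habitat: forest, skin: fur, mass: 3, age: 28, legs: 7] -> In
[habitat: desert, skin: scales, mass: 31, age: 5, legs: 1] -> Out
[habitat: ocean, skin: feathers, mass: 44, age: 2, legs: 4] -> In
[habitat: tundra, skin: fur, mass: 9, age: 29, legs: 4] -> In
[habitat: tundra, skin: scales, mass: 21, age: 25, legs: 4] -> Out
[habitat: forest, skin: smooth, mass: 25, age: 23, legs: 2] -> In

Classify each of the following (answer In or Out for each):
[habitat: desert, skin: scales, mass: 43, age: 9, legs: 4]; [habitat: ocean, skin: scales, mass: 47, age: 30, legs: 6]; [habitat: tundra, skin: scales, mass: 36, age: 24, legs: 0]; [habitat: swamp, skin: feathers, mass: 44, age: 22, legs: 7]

Out, Out, Out, In

Checking candidate rules against both groups, what survives is: skin is not scales.
[habitat: desert, skin: scales, mass: 43, age: 9, legs: 4] — skin is scales, hence Out. [habitat: ocean, skin: scales, mass: 47, age: 30, legs: 6] — skin is scales, hence Out. [habitat: tundra, skin: scales, mass: 36, age: 24, legs: 0] — skin is scales, hence Out. [habitat: swamp, skin: feathers, mass: 44, age: 22, legs: 7] — skin is feathers, hence In.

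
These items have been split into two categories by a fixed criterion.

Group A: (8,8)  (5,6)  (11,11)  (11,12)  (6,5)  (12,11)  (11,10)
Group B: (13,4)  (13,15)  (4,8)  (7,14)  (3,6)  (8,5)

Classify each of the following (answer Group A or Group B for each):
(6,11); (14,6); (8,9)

'Group A' ⟺ |first − second| ≤ 1.
Group B: (6,11), since |6−11| = 5.
Group B: (14,6), since |14−6| = 8.
Group A: (8,9), since |8−9| = 1.

Group B, Group B, Group A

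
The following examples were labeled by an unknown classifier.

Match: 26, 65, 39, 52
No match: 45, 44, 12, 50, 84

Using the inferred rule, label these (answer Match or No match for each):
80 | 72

All 'Match' examples share one property — multiple of 13 — and every 'No match' example lacks it.
No match: 80, since 80 = 13·6 + 2. No match: 72, since 72 = 13·5 + 7.

No match, No match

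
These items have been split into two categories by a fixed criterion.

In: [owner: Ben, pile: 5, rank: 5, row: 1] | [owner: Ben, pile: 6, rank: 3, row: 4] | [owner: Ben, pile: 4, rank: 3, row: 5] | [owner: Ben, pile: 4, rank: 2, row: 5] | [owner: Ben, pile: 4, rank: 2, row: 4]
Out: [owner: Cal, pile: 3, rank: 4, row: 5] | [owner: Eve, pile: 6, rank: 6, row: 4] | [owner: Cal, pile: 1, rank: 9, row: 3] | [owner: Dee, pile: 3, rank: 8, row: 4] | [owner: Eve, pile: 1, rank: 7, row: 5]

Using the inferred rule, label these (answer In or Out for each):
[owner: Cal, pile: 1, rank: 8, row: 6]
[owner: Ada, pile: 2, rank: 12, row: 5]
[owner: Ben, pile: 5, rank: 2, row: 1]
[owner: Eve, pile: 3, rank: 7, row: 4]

Out, Out, In, Out

A rule that fits every label: owner is Ben — true of each 'In' example, false of each 'Out' one.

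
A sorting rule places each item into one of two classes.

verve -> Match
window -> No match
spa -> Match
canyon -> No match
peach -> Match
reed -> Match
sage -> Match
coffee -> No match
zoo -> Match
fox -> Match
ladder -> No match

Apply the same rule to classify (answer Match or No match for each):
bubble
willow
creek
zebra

One predicate separates the groups cleanly: length ≤ 5.
bubble: No match (length 6).
willow: No match (length 6).
creek: Match (length 5).
zebra: Match (length 5).

No match, No match, Match, Match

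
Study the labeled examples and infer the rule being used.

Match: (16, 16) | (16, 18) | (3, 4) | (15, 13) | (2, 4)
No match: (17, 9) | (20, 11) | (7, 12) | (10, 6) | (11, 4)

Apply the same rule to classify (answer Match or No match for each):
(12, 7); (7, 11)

One predicate separates the groups cleanly: |first − second| ≤ 2.

No match, No match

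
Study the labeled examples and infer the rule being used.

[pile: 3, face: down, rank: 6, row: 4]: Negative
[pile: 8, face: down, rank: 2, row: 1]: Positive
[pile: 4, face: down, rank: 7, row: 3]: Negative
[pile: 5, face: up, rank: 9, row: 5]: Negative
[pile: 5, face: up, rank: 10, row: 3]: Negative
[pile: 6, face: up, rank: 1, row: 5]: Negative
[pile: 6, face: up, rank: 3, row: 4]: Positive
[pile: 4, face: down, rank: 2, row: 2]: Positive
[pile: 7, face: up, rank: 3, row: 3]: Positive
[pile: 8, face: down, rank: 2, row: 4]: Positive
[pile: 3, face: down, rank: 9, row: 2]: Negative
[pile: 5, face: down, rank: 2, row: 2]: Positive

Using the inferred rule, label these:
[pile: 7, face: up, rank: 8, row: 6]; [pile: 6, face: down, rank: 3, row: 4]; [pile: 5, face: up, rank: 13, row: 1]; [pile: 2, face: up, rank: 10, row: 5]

The pattern is that an item is 'Positive' exactly when: rank ≤ 3 AND row ≤ 4.
[pile: 7, face: up, rank: 8, row: 6]: rank = 8, row = 6 — fails this test, so Negative. [pile: 6, face: down, rank: 3, row: 4]: rank = 3, row = 4 — passes, so Positive. [pile: 5, face: up, rank: 13, row: 1]: rank = 13, row = 1 — fails this test, so Negative. [pile: 2, face: up, rank: 10, row: 5]: rank = 10, row = 5 — fails this test, so Negative.

Negative, Positive, Negative, Negative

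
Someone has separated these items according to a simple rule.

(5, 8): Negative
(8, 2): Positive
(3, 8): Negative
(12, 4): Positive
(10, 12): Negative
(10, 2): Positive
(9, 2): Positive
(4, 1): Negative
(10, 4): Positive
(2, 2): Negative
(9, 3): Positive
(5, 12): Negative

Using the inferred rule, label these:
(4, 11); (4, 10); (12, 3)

Negative, Negative, Positive

Rule: first > second AND sum ≥ 10. This holds for each 'Positive' example and fails for each 'Negative' one.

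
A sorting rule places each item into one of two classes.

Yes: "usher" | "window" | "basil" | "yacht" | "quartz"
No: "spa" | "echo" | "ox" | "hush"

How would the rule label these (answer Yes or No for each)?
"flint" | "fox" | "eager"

Yes, No, Yes

One predicate separates the groups cleanly: length ≥ 5.
"flint" — length 5, hence Yes.
"fox" — length 3, hence No.
"eager" — length 5, hence Yes.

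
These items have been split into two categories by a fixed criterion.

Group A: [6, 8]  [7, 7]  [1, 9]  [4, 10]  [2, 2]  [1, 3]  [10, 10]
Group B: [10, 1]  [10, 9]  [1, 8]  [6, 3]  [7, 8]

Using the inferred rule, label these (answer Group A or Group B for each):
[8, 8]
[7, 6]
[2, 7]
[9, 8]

The rule appears to be: sum is even.

Group A, Group B, Group B, Group B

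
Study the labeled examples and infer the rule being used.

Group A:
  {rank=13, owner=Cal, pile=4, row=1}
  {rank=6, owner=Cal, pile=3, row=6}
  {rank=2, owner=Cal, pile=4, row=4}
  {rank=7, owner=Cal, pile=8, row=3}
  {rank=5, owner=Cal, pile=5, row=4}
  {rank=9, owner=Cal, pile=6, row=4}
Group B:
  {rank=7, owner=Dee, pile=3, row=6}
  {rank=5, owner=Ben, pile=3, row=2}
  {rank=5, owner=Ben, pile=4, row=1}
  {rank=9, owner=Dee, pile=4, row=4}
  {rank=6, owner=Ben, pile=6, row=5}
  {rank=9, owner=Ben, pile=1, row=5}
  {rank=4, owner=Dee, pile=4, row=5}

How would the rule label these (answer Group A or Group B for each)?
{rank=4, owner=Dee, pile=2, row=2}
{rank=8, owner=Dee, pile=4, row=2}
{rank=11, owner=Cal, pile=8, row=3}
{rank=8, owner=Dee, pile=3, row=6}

A rule that fits every label: owner is Cal — true of each 'Group A' example, false of each 'Group B' one.

Group B, Group B, Group A, Group B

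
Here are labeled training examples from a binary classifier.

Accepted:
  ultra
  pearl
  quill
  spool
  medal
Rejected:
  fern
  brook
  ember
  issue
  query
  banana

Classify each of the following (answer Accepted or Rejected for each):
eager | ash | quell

Looking at the examples, the only property every 'Accepted' case has and every 'Rejected' case lacks is: contains 'l'.
eager: no 'l', does not satisfy this → Rejected. ash: no 'l', does not satisfy this → Rejected. quell: has 'l', passes → Accepted.

Rejected, Rejected, Accepted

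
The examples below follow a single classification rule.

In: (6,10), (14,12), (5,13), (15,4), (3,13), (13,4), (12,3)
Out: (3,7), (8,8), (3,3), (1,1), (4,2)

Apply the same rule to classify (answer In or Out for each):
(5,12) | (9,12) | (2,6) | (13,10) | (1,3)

In, In, Out, In, Out

One predicate separates the groups cleanly: max ≥ 10.
(5,12) → max 12 → In.
(9,12) → max 12 → In.
(2,6) → max 6 → Out.
(13,10) → max 13 → In.
(1,3) → max 3 → Out.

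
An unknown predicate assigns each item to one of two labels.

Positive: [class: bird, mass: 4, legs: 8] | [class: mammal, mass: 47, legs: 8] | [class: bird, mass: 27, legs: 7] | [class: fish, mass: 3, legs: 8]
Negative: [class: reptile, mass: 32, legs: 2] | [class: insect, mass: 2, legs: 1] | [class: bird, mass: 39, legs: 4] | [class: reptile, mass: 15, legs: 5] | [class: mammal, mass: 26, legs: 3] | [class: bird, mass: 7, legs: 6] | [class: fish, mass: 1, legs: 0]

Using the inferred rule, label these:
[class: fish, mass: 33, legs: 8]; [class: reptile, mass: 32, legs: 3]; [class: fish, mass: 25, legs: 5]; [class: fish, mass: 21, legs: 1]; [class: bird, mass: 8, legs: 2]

Positive, Negative, Negative, Negative, Negative

'Positive' ⟺ legs ≥ 7.
[class: fish, mass: 33, legs: 8] → legs = 8 → Positive.
[class: reptile, mass: 32, legs: 3] → legs = 3 → Negative.
[class: fish, mass: 25, legs: 5] → legs = 5 → Negative.
[class: fish, mass: 21, legs: 1] → legs = 1 → Negative.
[class: bird, mass: 8, legs: 2] → legs = 2 → Negative.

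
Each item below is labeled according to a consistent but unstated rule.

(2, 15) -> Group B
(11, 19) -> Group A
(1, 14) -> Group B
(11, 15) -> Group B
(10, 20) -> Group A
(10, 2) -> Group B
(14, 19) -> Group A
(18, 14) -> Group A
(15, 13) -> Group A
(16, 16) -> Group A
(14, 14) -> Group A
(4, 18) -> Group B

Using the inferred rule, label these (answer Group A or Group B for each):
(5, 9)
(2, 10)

Group B, Group B

The classifier is using: sum ≥ 28.
Group B: (5, 9), since 5+9 = 14. Group B: (2, 10), since 2+10 = 12.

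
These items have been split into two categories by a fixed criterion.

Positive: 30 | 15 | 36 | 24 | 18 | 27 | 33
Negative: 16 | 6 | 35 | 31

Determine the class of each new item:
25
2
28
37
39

Negative, Negative, Negative, Negative, Positive

The rule appears to be: multiple of 3 AND at least 15.
Negative: 25, since 25 = 3·8 + 1, 25 ≥ 15. Negative: 2, since 2 = 3·0 + 2, 2 < 15. Negative: 28, since 28 = 3·9 + 1, 28 ≥ 15. Negative: 37, since 37 = 3·12 + 1, 37 ≥ 15. Positive: 39, since 39 = 3·13, 39 ≥ 15.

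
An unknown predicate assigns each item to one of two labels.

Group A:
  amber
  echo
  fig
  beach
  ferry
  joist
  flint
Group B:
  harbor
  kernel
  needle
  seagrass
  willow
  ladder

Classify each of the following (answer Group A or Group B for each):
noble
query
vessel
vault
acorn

Group A, Group A, Group B, Group A, Group A

The rule appears to be: length ≤ 5.
noble: length 5 — fits, so Group A.
query: length 5 — fits, so Group A.
vessel: length 6 — doesn't match, so Group B.
vault: length 5 — fits, so Group A.
acorn: length 5 — fits, so Group A.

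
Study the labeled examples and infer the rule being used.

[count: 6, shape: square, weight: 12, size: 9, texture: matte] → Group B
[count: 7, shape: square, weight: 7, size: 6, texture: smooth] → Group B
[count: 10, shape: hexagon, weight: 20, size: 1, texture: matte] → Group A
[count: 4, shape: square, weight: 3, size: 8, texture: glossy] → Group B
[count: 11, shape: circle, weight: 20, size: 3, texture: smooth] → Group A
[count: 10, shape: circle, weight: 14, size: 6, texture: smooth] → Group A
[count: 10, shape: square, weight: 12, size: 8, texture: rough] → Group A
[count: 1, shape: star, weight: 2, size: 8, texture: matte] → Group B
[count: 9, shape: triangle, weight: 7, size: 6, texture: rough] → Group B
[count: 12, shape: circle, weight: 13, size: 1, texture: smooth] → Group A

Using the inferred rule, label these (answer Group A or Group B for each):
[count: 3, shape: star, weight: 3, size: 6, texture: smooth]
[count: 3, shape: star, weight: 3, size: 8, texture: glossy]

A rule that fits every label: count ≥ 10 — true of each 'Group A' example, false of each 'Group B' one.
[count: 3, shape: star, weight: 3, size: 6, texture: smooth]: Group B (count = 3).
[count: 3, shape: star, weight: 3, size: 8, texture: glossy]: Group B (count = 3).

Group B, Group B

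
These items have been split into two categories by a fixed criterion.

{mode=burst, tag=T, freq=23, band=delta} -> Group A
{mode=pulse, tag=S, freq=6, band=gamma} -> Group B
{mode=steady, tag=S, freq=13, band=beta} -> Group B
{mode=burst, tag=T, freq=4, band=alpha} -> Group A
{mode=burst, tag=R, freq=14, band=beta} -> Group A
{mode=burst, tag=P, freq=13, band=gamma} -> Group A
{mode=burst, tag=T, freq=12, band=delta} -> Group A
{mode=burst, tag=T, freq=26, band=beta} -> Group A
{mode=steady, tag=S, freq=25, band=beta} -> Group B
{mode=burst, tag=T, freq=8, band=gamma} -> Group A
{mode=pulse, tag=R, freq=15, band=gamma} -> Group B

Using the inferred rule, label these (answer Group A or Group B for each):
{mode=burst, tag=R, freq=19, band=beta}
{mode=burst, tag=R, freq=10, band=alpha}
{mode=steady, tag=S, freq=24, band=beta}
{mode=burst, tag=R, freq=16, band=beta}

Group A, Group A, Group B, Group A

The distinguishing property — mode is burst — holds for all the 'Group A' cases and none of the 'Group B' cases.
Group A: {mode=burst, tag=R, freq=19, band=beta}, since mode is burst. Group A: {mode=burst, tag=R, freq=10, band=alpha}, since mode is burst. Group B: {mode=steady, tag=S, freq=24, band=beta}, since mode is steady. Group A: {mode=burst, tag=R, freq=16, band=beta}, since mode is burst.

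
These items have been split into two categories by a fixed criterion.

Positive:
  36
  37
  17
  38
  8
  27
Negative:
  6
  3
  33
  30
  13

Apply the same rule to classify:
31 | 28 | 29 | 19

The simplest hypothesis consistent with all the labels is: digit sum ≥ 7.
31: digit sum 3+1 = 4 — doesn't match, so Negative. 28: digit sum 2+8 = 10 — fits, so Positive. 29: digit sum 2+9 = 11 — fits, so Positive. 19: digit sum 1+9 = 10 — fits, so Positive.

Negative, Positive, Positive, Positive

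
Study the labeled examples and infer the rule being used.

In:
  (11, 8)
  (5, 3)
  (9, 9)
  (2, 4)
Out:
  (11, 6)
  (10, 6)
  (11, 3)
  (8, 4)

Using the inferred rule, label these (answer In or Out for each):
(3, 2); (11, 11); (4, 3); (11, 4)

A rule that fits every label: |first − second| ≤ 3 — true of each 'In' example, false of each 'Out' one.

In, In, In, Out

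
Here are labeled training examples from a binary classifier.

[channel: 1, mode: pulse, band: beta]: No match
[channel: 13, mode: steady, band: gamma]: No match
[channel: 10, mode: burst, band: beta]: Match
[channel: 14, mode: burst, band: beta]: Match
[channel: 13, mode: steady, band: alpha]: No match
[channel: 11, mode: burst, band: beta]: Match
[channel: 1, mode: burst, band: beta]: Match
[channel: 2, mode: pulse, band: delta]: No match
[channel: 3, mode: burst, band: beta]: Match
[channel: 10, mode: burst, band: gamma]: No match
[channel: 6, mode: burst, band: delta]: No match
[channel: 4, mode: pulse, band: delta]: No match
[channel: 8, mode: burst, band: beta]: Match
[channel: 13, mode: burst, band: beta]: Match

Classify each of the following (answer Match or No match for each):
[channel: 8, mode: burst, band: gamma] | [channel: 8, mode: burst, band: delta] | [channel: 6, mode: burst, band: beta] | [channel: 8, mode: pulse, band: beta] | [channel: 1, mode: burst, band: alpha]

No match, No match, Match, No match, No match

The classifier is using: mode is burst AND band is beta.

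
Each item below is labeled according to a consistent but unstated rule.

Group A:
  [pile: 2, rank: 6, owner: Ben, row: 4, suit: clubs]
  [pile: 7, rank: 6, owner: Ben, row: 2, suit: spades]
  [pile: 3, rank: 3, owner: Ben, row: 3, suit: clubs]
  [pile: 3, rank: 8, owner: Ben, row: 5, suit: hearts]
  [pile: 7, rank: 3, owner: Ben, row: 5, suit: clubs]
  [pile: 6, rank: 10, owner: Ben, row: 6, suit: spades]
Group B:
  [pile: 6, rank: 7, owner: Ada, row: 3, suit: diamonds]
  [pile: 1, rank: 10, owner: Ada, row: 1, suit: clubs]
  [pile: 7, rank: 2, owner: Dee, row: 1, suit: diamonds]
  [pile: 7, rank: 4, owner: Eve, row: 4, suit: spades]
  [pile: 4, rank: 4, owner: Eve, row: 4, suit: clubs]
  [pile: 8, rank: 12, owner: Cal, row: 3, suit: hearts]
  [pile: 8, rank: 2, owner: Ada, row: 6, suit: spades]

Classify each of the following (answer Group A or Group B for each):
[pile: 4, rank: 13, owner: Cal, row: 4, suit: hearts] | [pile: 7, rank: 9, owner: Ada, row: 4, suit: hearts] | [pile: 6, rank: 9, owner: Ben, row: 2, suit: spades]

Group B, Group B, Group A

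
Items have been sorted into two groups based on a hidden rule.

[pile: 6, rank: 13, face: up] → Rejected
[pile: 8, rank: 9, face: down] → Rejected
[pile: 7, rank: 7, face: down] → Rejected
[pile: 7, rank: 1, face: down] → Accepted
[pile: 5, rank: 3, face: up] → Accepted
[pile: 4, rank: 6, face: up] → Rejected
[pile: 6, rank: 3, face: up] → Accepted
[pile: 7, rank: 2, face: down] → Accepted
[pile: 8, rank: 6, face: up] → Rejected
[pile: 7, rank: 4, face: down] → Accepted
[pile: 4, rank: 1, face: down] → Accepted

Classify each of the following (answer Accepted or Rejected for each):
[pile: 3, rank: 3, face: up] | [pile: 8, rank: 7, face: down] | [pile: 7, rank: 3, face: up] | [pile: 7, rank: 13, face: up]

Accepted, Rejected, Accepted, Rejected

'Accepted' ⟺ rank ≤ 4.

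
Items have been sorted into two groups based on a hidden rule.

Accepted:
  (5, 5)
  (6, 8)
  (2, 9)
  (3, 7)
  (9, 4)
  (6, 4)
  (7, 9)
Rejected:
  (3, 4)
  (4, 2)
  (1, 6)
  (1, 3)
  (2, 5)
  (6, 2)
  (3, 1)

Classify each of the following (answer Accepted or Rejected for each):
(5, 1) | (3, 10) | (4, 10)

The simplest hypothesis consistent with all the labels is: sum ≥ 10.
Rejected: (5, 1), since 5+1 = 6. Accepted: (3, 10), since 3+10 = 13. Accepted: (4, 10), since 4+10 = 14.

Rejected, Accepted, Accepted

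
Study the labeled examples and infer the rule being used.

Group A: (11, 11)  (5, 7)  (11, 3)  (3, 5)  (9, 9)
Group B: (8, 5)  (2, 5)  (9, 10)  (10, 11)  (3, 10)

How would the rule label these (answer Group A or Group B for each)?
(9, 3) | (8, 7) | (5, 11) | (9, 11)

Group A, Group B, Group A, Group A

The rule appears to be: sum is even.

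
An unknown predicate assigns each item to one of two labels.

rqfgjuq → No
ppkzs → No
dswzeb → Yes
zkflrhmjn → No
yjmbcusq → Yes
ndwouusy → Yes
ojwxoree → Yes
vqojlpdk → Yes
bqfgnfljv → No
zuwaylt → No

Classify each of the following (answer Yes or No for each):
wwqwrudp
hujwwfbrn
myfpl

Yes, No, No

The pattern is that an item is 'Yes' exactly when: even length.
wwqwrudp — length 8, hence Yes. hujwwfbrn — length 9, hence No. myfpl — length 5, hence No.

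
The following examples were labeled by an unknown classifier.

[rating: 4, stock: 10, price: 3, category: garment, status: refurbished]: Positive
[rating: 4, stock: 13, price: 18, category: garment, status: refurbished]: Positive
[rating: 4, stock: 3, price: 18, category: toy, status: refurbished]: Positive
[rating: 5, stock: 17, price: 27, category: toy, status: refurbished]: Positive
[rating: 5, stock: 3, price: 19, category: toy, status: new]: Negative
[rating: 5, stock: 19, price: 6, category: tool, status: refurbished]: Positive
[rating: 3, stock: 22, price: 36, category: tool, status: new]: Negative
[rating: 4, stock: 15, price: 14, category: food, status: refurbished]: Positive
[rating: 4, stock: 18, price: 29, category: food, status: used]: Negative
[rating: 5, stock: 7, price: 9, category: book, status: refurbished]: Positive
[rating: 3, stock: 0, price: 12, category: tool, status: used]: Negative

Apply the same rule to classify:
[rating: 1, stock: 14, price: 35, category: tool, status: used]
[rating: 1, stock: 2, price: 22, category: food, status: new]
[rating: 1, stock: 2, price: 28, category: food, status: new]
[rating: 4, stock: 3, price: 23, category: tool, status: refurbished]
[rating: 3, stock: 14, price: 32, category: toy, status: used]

The rule appears to be: status is refurbished.
[rating: 1, stock: 14, price: 35, category: tool, status: used] → status is used → Negative.
[rating: 1, stock: 2, price: 22, category: food, status: new] → status is new → Negative.
[rating: 1, stock: 2, price: 28, category: food, status: new] → status is new → Negative.
[rating: 4, stock: 3, price: 23, category: tool, status: refurbished] → status is refurbished → Positive.
[rating: 3, stock: 14, price: 32, category: toy, status: used] → status is used → Negative.

Negative, Negative, Negative, Positive, Negative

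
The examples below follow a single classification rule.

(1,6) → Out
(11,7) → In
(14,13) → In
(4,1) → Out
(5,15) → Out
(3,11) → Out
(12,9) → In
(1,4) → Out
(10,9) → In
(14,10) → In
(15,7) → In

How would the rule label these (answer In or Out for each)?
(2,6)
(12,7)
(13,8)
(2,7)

The rule appears to be: first ≥ 6.
(2,6) — first 2, hence Out.
(12,7) — first 12, hence In.
(13,8) — first 13, hence In.
(2,7) — first 2, hence Out.

Out, In, In, Out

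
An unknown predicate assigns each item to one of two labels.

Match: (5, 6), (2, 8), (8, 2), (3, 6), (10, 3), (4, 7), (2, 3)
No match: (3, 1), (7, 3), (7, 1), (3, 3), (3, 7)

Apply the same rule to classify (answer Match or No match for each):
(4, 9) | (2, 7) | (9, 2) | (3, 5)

Match, Match, Match, No match

All 'Match' examples share one property — product is even — and every 'No match' example lacks it.
(4, 9): 4·9 = 36, matches → Match. (2, 7): 2·7 = 14, matches → Match. (9, 2): 9·2 = 18, matches → Match. (3, 5): 3·5 = 15, does not pass → No match.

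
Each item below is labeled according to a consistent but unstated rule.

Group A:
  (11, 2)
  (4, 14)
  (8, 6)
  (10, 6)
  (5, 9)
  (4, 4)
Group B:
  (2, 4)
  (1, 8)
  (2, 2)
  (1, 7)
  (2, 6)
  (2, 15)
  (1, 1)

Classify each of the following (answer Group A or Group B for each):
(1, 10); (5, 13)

Group B, Group A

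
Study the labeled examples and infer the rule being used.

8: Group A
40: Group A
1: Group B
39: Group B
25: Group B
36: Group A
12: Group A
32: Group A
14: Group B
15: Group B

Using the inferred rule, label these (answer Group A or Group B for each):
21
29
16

Group B, Group B, Group A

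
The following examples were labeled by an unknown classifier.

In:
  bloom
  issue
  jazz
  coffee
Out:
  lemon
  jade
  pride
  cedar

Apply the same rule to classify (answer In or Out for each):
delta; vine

Out, Out

Every 'In' example satisfies: has a double letter. None of the 'Out' examples do.
delta: no doubled letter, does not pass → Out. vine: no doubled letter, does not pass → Out.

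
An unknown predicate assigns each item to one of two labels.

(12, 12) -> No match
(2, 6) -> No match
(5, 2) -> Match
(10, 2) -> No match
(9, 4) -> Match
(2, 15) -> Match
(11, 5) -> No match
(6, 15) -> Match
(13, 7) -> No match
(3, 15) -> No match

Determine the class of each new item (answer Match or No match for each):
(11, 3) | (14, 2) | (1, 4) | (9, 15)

No match, No match, Match, No match

The pattern is that an item is 'Match' exactly when: sum is odd.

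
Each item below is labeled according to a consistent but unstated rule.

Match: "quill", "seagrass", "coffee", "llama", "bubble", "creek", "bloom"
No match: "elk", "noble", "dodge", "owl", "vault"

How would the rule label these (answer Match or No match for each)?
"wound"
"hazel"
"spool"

All 'Match' examples share one property — has a double letter — and every 'No match' example lacks it.
"wound" — no doubled letter, hence No match. "hazel" — no doubled letter, hence No match. "spool" — 'oo' doubled, hence Match.

No match, No match, Match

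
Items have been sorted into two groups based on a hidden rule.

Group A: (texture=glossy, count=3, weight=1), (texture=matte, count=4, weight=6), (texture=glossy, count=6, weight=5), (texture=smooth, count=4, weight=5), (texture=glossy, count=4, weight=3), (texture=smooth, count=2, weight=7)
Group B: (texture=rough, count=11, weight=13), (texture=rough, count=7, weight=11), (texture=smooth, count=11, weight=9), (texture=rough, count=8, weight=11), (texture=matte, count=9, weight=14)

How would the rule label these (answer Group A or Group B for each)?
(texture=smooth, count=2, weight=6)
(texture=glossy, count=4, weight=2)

Group A, Group A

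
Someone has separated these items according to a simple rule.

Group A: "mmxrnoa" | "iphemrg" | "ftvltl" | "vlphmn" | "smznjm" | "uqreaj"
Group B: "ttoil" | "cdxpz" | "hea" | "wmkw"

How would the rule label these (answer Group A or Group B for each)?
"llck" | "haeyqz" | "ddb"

Every 'Group A' example satisfies: length ≥ 6. None of the 'Group B' examples do.
"llck": length 4, fails the rule → Group B.
"haeyqz": length 6, passes → Group A.
"ddb": length 3, fails the rule → Group B.

Group B, Group A, Group B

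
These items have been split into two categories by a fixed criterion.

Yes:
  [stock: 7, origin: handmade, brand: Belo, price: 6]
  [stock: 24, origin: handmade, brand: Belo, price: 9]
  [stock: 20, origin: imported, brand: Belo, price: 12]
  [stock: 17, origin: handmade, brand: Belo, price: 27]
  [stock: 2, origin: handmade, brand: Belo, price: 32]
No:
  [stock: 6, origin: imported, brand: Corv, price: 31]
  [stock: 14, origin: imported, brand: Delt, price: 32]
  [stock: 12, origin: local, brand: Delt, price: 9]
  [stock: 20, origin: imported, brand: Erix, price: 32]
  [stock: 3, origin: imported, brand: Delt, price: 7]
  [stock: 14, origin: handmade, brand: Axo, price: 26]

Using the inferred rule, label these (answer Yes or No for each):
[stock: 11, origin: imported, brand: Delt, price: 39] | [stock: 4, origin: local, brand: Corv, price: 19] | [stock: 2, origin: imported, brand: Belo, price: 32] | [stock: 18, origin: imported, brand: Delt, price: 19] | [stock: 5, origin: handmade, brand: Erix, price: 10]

No, No, Yes, No, No

Every 'Yes' example satisfies: brand is Belo. None of the 'No' examples do.
[stock: 11, origin: imported, brand: Delt, price: 39] → brand is Delt → No. [stock: 4, origin: local, brand: Corv, price: 19] → brand is Corv → No. [stock: 2, origin: imported, brand: Belo, price: 32] → brand is Belo → Yes. [stock: 18, origin: imported, brand: Delt, price: 19] → brand is Delt → No. [stock: 5, origin: handmade, brand: Erix, price: 10] → brand is Erix → No.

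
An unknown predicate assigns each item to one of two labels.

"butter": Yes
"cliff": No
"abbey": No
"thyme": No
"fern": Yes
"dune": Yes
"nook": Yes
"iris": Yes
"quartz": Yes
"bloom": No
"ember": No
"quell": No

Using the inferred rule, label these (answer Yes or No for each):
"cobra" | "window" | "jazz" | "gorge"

Rule: even length. This holds for each 'Yes' example and fails for each 'No' one.
"cobra" — length 5, hence No.
"window" — length 6, hence Yes.
"jazz" — length 4, hence Yes.
"gorge" — length 5, hence No.

No, Yes, Yes, No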